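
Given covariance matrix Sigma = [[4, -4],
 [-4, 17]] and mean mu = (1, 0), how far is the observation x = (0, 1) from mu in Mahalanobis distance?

Step 1 — centre the observation: (x - mu) = (-1, 1).

Step 2 — invert Sigma. det(Sigma) = 4·17 - (-4)² = 52.
  Sigma^{-1} = (1/det) · [[d, -b], [-b, a]] = [[0.3269, 0.0769],
 [0.0769, 0.0769]].

Step 3 — form the quadratic (x - mu)^T · Sigma^{-1} · (x - mu):
  Sigma^{-1} · (x - mu) = (-0.25, 0).
  (x - mu)^T · [Sigma^{-1} · (x - mu)] = (-1)·(-0.25) + (1)·(0) = 0.25.

Step 4 — take square root: d = √(0.25) ≈ 0.5.

d(x, mu) = √(0.25) ≈ 0.5


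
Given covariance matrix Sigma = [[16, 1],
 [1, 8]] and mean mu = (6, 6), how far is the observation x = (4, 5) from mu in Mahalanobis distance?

Step 1 — centre the observation: (x - mu) = (-2, -1).

Step 2 — invert Sigma. det(Sigma) = 16·8 - (1)² = 127.
  Sigma^{-1} = (1/det) · [[d, -b], [-b, a]] = [[0.063, -0.0079],
 [-0.0079, 0.126]].

Step 3 — form the quadratic (x - mu)^T · Sigma^{-1} · (x - mu):
  Sigma^{-1} · (x - mu) = (-0.1181, -0.1102).
  (x - mu)^T · [Sigma^{-1} · (x - mu)] = (-2)·(-0.1181) + (-1)·(-0.1102) = 0.3465.

Step 4 — take square root: d = √(0.3465) ≈ 0.5886.

d(x, mu) = √(0.3465) ≈ 0.5886


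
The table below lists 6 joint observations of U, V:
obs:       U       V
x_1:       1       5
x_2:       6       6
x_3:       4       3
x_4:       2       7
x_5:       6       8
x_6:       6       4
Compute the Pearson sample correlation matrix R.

Step 1 — column means:
  mean(U) = (1 + 6 + 4 + 2 + 6 + 6) / 6 = 25/6 = 4.1667
  mean(V) = (5 + 6 + 3 + 7 + 8 + 4) / 6 = 33/6 = 5.5

Step 2 — sample variances and covariances s[i,j] = (1/(n-1)) · Σ_k (x_{k,i} - mean_i) · (x_{k,j} - mean_j), with n-1 = 5:
  s[U,U] = ((-3.1667)·(-3.1667) + (1.8333)·(1.8333) + (-0.1667)·(-0.1667) + (-2.1667)·(-2.1667) + (1.8333)·(1.8333) + (1.8333)·(1.8333)) / 5 = 24.8333/5 = 4.9667
  s[U,V] = ((-3.1667)·(-0.5) + (1.8333)·(0.5) + (-0.1667)·(-2.5) + (-2.1667)·(1.5) + (1.8333)·(2.5) + (1.8333)·(-1.5)) / 5 = 1.5/5 = 0.3
  s[V,V] = ((-0.5)·(-0.5) + (0.5)·(0.5) + (-2.5)·(-2.5) + (1.5)·(1.5) + (2.5)·(2.5) + (-1.5)·(-1.5)) / 5 = 17.5/5 = 3.5
  Sample standard deviations s_i = √(s[i,i]):
  s(U) = √(4.9667) = 2.2286
  s(V) = √(3.5) = 1.8708

Step 3 — r_{ij} = s_{ij} / (s_i · s_j):
  r[U,U] = 1 (diagonal).
  r[U,V] = 0.3 / (2.2286 · 1.8708) = 0.3 / 4.1693 = 0.072
  r[V,V] = 1 (diagonal).

R is symmetric with unit diagonal. Assembling:

R = [[1, 0.072],
 [0.072, 1]]


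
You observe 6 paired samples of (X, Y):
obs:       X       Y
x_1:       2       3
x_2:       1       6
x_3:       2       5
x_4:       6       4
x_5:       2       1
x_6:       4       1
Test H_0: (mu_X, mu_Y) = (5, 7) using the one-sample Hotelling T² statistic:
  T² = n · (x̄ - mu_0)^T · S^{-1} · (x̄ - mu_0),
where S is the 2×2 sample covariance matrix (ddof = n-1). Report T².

Step 1 — sample mean vector:
  mean(X) = (2 + 1 + 2 + 6 + 2 + 4) / 6 = 17/6 = 2.8333
  mean(Y) = (3 + 6 + 5 + 4 + 1 + 1) / 6 = 20/6 = 3.3333
  x̄ = (2.8333, 3.3333),  deviation x̄ - mu_0 = (2.8333, 3.3333) - (5, 7) = (-2.1667, -3.6667).

Step 2 — sample covariance matrix, S[i,j] = (1/(n-1)) · Σ_k (x_{k,i} - mean_i) · (x_{k,j} - mean_j), divisor n-1 = 5:
  S[X,X] = ((-0.8333)·(-0.8333) + (-1.8333)·(-1.8333) + (-0.8333)·(-0.8333) + (3.1667)·(3.1667) + (-0.8333)·(-0.8333) + (1.1667)·(1.1667)) / 5 = 16.8333/5 = 3.3667
  S[X,Y] = ((-0.8333)·(-0.3333) + (-1.8333)·(2.6667) + (-0.8333)·(1.6667) + (3.1667)·(0.6667) + (-0.8333)·(-2.3333) + (1.1667)·(-2.3333)) / 5 = -4.6667/5 = -0.9333
  S[Y,Y] = ((-0.3333)·(-0.3333) + (2.6667)·(2.6667) + (1.6667)·(1.6667) + (0.6667)·(0.6667) + (-2.3333)·(-2.3333) + (-2.3333)·(-2.3333)) / 5 = 21.3333/5 = 4.2667
  S = [[3.3667, -0.9333],
 [-0.9333, 4.2667]].

Step 3 — invert S. det(S) = 3.3667·4.2667 - (-0.9333)² = 13.4933.
  S^{-1} = (1/det) · [[d, -b], [-b, a]] = [[0.3162, 0.0692],
 [0.0692, 0.2495]].

Step 4 — quadratic form (x̄ - mu_0)^T · S^{-1} · (x̄ - mu_0):
  S^{-1} · (x̄ - mu_0) = (-0.9387, -1.0647),
  (x̄ - mu_0)^T · [...] = (-2.1667)·(-0.9387) + (-3.6667)·(-1.0647) = 5.9379.

Step 5 — scale by n: T² = 6 · 5.9379 = 35.6275.

T² ≈ 35.6275


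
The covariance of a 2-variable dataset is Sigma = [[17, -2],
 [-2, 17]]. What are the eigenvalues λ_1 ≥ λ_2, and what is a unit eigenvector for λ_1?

Step 1 — characteristic polynomial of 2×2 Sigma:
  det(Sigma - λI) = λ² - trace · λ + det = 0.
  trace = 17 + 17 = 34, det = 17·17 - (-2)² = 285.
Step 2 — discriminant:
  Δ = trace² - 4·det = 1156 - 1140 = 16.
Step 3 — eigenvalues:
  λ = (trace ± √Δ)/2 = (34 ± 4)/2,
  λ_1 = 19,  λ_2 = 15.

Step 4 — unit eigenvector for λ_1: solve (Sigma - λ_1 I)v = 0. First row:
  (17 - 19)·v_x + (-2)·v_y = 0, i.e. (-2)·v_x + (-2)·v_y = 0,
  so v ∝ (b, λ_1 - a) = (-2, 2); multiply by -1 so the first entry is positive: u = (2, -2).
  ||u|| = √((2)² + (-2)²) = √(8) ≈ 2.8284,
  v_1 = u/||u|| ≈ (0.7071, -0.7071) (||v_1|| = 1).

λ_1 = 19,  λ_2 = 15;  v_1 ≈ (0.7071, -0.7071)


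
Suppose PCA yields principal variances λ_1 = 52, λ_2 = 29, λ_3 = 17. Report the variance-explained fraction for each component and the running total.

Step 1 — total variance = trace(Sigma) = Σ λ_i = 52 + 29 + 17 = 98.

Step 2 — fraction explained by component i = λ_i / Σ λ:
  PC1: 52/98 = 0.5306
  PC2: 29/98 = 0.2959
  PC3: 17/98 = 0.1735

Step 3 — cumulative fraction after k components = (λ_1 + ... + λ_k) / Σ λ:
  k = 1: 52/98 = 0.5306
  k = 2: (52 + 29)/98 = 81/98 = 0.8265
  k = 3: (52 + 29 + 17)/98 = 98/98 = 1

Summary (fraction, with percent):

explained: PC1 0.5306 (53.06%), PC2 0.2959 (29.59%), PC3 0.1735 (17.35%);  cumulative: 0.5306, 0.8265, 1


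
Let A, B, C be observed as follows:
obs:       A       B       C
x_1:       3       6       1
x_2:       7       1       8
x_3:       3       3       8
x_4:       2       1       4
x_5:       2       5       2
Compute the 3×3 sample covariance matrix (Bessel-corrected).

Step 1 — column means:
  mean(A) = (3 + 7 + 3 + 2 + 2) / 5 = 17/5 = 3.4
  mean(B) = (6 + 1 + 3 + 1 + 5) / 5 = 16/5 = 3.2
  mean(C) = (1 + 8 + 8 + 4 + 2) / 5 = 23/5 = 4.6

Step 2 — sample covariance S[i,j] = (1/(n-1)) · Σ_k (x_{k,i} - mean_i) · (x_{k,j} - mean_j), with n-1 = 4.
  S[A,A] = ((-0.4)·(-0.4) + (3.6)·(3.6) + (-0.4)·(-0.4) + (-1.4)·(-1.4) + (-1.4)·(-1.4)) / 4 = 17.2/4 = 4.3
  S[A,B] = ((-0.4)·(2.8) + (3.6)·(-2.2) + (-0.4)·(-0.2) + (-1.4)·(-2.2) + (-1.4)·(1.8)) / 4 = -8.4/4 = -2.1
  S[A,C] = ((-0.4)·(-3.6) + (3.6)·(3.4) + (-0.4)·(3.4) + (-1.4)·(-0.6) + (-1.4)·(-2.6)) / 4 = 16.8/4 = 4.2
  S[B,B] = ((2.8)·(2.8) + (-2.2)·(-2.2) + (-0.2)·(-0.2) + (-2.2)·(-2.2) + (1.8)·(1.8)) / 4 = 20.8/4 = 5.2
  S[B,C] = ((2.8)·(-3.6) + (-2.2)·(3.4) + (-0.2)·(3.4) + (-2.2)·(-0.6) + (1.8)·(-2.6)) / 4 = -21.6/4 = -5.4
  S[C,C] = ((-3.6)·(-3.6) + (3.4)·(3.4) + (3.4)·(3.4) + (-0.6)·(-0.6) + (-2.6)·(-2.6)) / 4 = 43.2/4 = 10.8

S is symmetric (S[j,i] = S[i,j]). Assembling:

S = [[4.3, -2.1, 4.2],
 [-2.1, 5.2, -5.4],
 [4.2, -5.4, 10.8]]


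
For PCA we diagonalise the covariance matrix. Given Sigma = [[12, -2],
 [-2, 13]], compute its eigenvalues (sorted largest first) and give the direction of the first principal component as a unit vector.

Step 1 — characteristic polynomial of 2×2 Sigma:
  det(Sigma - λI) = λ² - trace · λ + det = 0.
  trace = 12 + 13 = 25, det = 12·13 - (-2)² = 152.
Step 2 — discriminant:
  Δ = trace² - 4·det = 625 - 608 = 17.
Step 3 — eigenvalues:
  λ = (trace ± √Δ)/2 = (25 ± 4.1231)/2,
  λ_1 = 14.5616,  λ_2 = 10.4384.

Step 4 — unit eigenvector for λ_1: solve (Sigma - λ_1 I)v = 0. First row:
  (12 - 14.5616)·v_x + (-2)·v_y = 0, i.e. (-2.5616)·v_x + (-2)·v_y = 0,
  so v ∝ (b, λ_1 - a) = (-2, 2.5616); multiply by -1 so the first entry is positive: u = (2, -2.5616).
  ||u|| = √((2)² + (-2.5616)²) = √(10.5616) ≈ 3.2499,
  v_1 = u/||u|| ≈ (0.6154, -0.7882) (||v_1|| = 1).

λ_1 = 14.5616,  λ_2 = 10.4384;  v_1 ≈ (0.6154, -0.7882)


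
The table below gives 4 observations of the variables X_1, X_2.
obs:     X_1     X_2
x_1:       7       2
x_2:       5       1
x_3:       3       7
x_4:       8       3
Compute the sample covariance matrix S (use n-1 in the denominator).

Step 1 — column means:
  mean(X_1) = (7 + 5 + 3 + 8) / 4 = 23/4 = 5.75
  mean(X_2) = (2 + 1 + 7 + 3) / 4 = 13/4 = 3.25

Step 2 — sample covariance S[i,j] = (1/(n-1)) · Σ_k (x_{k,i} - mean_i) · (x_{k,j} - mean_j), with n-1 = 3.
  S[X_1,X_1] = ((1.25)·(1.25) + (-0.75)·(-0.75) + (-2.75)·(-2.75) + (2.25)·(2.25)) / 3 = 14.75/3 = 4.9167
  S[X_1,X_2] = ((1.25)·(-1.25) + (-0.75)·(-2.25) + (-2.75)·(3.75) + (2.25)·(-0.25)) / 3 = -10.75/3 = -3.5833
  S[X_2,X_2] = ((-1.25)·(-1.25) + (-2.25)·(-2.25) + (3.75)·(3.75) + (-0.25)·(-0.25)) / 3 = 20.75/3 = 6.9167

S is symmetric (S[j,i] = S[i,j]). Assembling:

S = [[4.9167, -3.5833],
 [-3.5833, 6.9167]]


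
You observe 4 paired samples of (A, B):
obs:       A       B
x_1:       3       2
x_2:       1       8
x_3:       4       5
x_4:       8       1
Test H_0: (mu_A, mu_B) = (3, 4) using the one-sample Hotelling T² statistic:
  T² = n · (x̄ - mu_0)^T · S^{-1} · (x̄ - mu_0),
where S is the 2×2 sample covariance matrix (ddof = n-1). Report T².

Step 1 — sample mean vector:
  mean(A) = (3 + 1 + 4 + 8) / 4 = 16/4 = 4
  mean(B) = (2 + 8 + 5 + 1) / 4 = 16/4 = 4
  x̄ = (4, 4),  deviation x̄ - mu_0 = (4, 4) - (3, 4) = (1, 0).

Step 2 — sample covariance matrix, S[i,j] = (1/(n-1)) · Σ_k (x_{k,i} - mean_i) · (x_{k,j} - mean_j), divisor n-1 = 3:
  S[A,A] = ((-1)·(-1) + (-3)·(-3) + (0)·(0) + (4)·(4)) / 3 = 26/3 = 8.6667
  S[A,B] = ((-1)·(-2) + (-3)·(4) + (0)·(1) + (4)·(-3)) / 3 = -22/3 = -7.3333
  S[B,B] = ((-2)·(-2) + (4)·(4) + (1)·(1) + (-3)·(-3)) / 3 = 30/3 = 10
  S = [[8.6667, -7.3333],
 [-7.3333, 10]].

Step 3 — invert S. det(S) = 8.6667·10 - (-7.3333)² = 32.8889.
  S^{-1} = (1/det) · [[d, -b], [-b, a]] = [[0.3041, 0.223],
 [0.223, 0.2635]].

Step 4 — quadratic form (x̄ - mu_0)^T · S^{-1} · (x̄ - mu_0):
  S^{-1} · (x̄ - mu_0) = (0.3041, 0.223),
  (x̄ - mu_0)^T · [...] = (1)·(0.3041) + (0)·(0.223) = 0.3041.

Step 5 — scale by n: T² = 4 · 0.3041 = 1.2162.

T² ≈ 1.2162


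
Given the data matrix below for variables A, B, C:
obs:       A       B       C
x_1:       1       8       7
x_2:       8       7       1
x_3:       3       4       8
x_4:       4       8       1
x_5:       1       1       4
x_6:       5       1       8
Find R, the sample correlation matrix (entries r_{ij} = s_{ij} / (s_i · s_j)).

Step 1 — column means:
  mean(A) = (1 + 8 + 3 + 4 + 1 + 5) / 6 = 22/6 = 3.6667
  mean(B) = (8 + 7 + 4 + 8 + 1 + 1) / 6 = 29/6 = 4.8333
  mean(C) = (7 + 1 + 8 + 1 + 4 + 8) / 6 = 29/6 = 4.8333

Step 2 — sample variances and covariances s[i,j] = (1/(n-1)) · Σ_k (x_{k,i} - mean_i) · (x_{k,j} - mean_j), with n-1 = 5:
  s[A,A] = ((-2.6667)·(-2.6667) + (4.3333)·(4.3333) + (-0.6667)·(-0.6667) + (0.3333)·(0.3333) + (-2.6667)·(-2.6667) + (1.3333)·(1.3333)) / 5 = 35.3333/5 = 7.0667
  s[A,B] = ((-2.6667)·(3.1667) + (4.3333)·(2.1667) + (-0.6667)·(-0.8333) + (0.3333)·(3.1667) + (-2.6667)·(-3.8333) + (1.3333)·(-3.8333)) / 5 = 7.6667/5 = 1.5333
  s[A,C] = ((-2.6667)·(2.1667) + (4.3333)·(-3.8333) + (-0.6667)·(3.1667) + (0.3333)·(-3.8333) + (-2.6667)·(-0.8333) + (1.3333)·(3.1667)) / 5 = -19.3333/5 = -3.8667
  s[B,B] = ((3.1667)·(3.1667) + (2.1667)·(2.1667) + (-0.8333)·(-0.8333) + (3.1667)·(3.1667) + (-3.8333)·(-3.8333) + (-3.8333)·(-3.8333)) / 5 = 54.8333/5 = 10.9667
  s[B,C] = ((3.1667)·(2.1667) + (2.1667)·(-3.8333) + (-0.8333)·(3.1667) + (3.1667)·(-3.8333) + (-3.8333)·(-0.8333) + (-3.8333)·(3.1667)) / 5 = -25.1667/5 = -5.0333
  s[C,C] = ((2.1667)·(2.1667) + (-3.8333)·(-3.8333) + (3.1667)·(3.1667) + (-3.8333)·(-3.8333) + (-0.8333)·(-0.8333) + (3.1667)·(3.1667)) / 5 = 54.8333/5 = 10.9667
  Sample standard deviations s_i = √(s[i,i]):
  s(A) = √(7.0667) = 2.6583
  s(B) = √(10.9667) = 3.3116
  s(C) = √(10.9667) = 3.3116

Step 3 — r_{ij} = s_{ij} / (s_i · s_j):
  r[A,A] = 1 (diagonal).
  r[A,B] = 1.5333 / (2.6583 · 3.3116) = 1.5333 / 8.8033 = 0.1742
  r[A,C] = -3.8667 / (2.6583 · 3.3116) = -3.8667 / 8.8033 = -0.4392
  r[B,B] = 1 (diagonal).
  r[B,C] = -5.0333 / (3.3116 · 3.3116) = -5.0333 / 10.9667 = -0.459
  r[C,C] = 1 (diagonal).

R is symmetric with unit diagonal. Assembling:

R = [[1, 0.1742, -0.4392],
 [0.1742, 1, -0.459],
 [-0.4392, -0.459, 1]]


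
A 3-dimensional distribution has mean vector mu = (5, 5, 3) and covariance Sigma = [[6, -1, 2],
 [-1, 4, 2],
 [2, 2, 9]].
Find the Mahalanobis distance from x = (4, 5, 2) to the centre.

Step 1 — centre the observation: (x - mu) = (-1, 0, -1).

Step 2 — invert Sigma (cofactor / det for 3×3, or solve directly):
  Sigma^{-1} = [[0.2013, 0.0818, -0.0629],
 [0.0818, 0.3145, -0.0881],
 [-0.0629, -0.0881, 0.1447]].

Step 3 — form the quadratic (x - mu)^T · Sigma^{-1} · (x - mu):
  Sigma^{-1} · (x - mu) = (-0.1384, 0.0063, -0.0818).
  (x - mu)^T · [Sigma^{-1} · (x - mu)] = (-1)·(-0.1384) + (0)·(0.0063) + (-1)·(-0.0818) = 0.2201.

Step 4 — take square root: d = √(0.2201) ≈ 0.4692.

d(x, mu) = √(0.2201) ≈ 0.4692


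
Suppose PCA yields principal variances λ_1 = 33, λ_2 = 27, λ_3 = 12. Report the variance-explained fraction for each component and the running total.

Step 1 — total variance = trace(Sigma) = Σ λ_i = 33 + 27 + 12 = 72.

Step 2 — fraction explained by component i = λ_i / Σ λ:
  PC1: 33/72 = 0.4583
  PC2: 27/72 = 0.375
  PC3: 12/72 = 0.1667

Step 3 — cumulative fraction after k components = (λ_1 + ... + λ_k) / Σ λ:
  k = 1: 33/72 = 0.4583
  k = 2: (33 + 27)/72 = 60/72 = 0.8333
  k = 3: (33 + 27 + 12)/72 = 72/72 = 1

Summary (fraction, with percent):

explained: PC1 0.4583 (45.83%), PC2 0.375 (37.5%), PC3 0.1667 (16.67%);  cumulative: 0.4583, 0.8333, 1


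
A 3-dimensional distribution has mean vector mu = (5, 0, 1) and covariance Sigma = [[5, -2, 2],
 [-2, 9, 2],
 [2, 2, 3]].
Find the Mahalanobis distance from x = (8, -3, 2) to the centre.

Step 1 — centre the observation: (x - mu) = (3, -3, 1).

Step 2 — invert Sigma (cofactor / det for 3×3, or solve directly):
  Sigma^{-1} = [[0.451, 0.1961, -0.4314],
 [0.1961, 0.2157, -0.2745],
 [-0.4314, -0.2745, 0.8039]].

Step 3 — form the quadratic (x - mu)^T · Sigma^{-1} · (x - mu):
  Sigma^{-1} · (x - mu) = (0.3333, -0.3333, 0.3333).
  (x - mu)^T · [Sigma^{-1} · (x - mu)] = (3)·(0.3333) + (-3)·(-0.3333) + (1)·(0.3333) = 2.3333.

Step 4 — take square root: d = √(2.3333) ≈ 1.5275.

d(x, mu) = √(2.3333) ≈ 1.5275


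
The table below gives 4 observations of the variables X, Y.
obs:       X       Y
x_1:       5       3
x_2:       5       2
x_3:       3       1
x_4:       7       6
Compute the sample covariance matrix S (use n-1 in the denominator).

Step 1 — column means:
  mean(X) = (5 + 5 + 3 + 7) / 4 = 20/4 = 5
  mean(Y) = (3 + 2 + 1 + 6) / 4 = 12/4 = 3

Step 2 — sample covariance S[i,j] = (1/(n-1)) · Σ_k (x_{k,i} - mean_i) · (x_{k,j} - mean_j), with n-1 = 3.
  S[X,X] = ((0)·(0) + (0)·(0) + (-2)·(-2) + (2)·(2)) / 3 = 8/3 = 2.6667
  S[X,Y] = ((0)·(0) + (0)·(-1) + (-2)·(-2) + (2)·(3)) / 3 = 10/3 = 3.3333
  S[Y,Y] = ((0)·(0) + (-1)·(-1) + (-2)·(-2) + (3)·(3)) / 3 = 14/3 = 4.6667

S is symmetric (S[j,i] = S[i,j]). Assembling:

S = [[2.6667, 3.3333],
 [3.3333, 4.6667]]


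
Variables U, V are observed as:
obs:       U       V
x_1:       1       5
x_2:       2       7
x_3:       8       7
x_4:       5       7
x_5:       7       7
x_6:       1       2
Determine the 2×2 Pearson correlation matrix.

Step 1 — column means:
  mean(U) = (1 + 2 + 8 + 5 + 7 + 1) / 6 = 24/6 = 4
  mean(V) = (5 + 7 + 7 + 7 + 7 + 2) / 6 = 35/6 = 5.8333

Step 2 — sample variances and covariances s[i,j] = (1/(n-1)) · Σ_k (x_{k,i} - mean_i) · (x_{k,j} - mean_j), with n-1 = 5:
  s[U,U] = ((-3)·(-3) + (-2)·(-2) + (4)·(4) + (1)·(1) + (3)·(3) + (-3)·(-3)) / 5 = 48/5 = 9.6
  s[U,V] = ((-3)·(-0.8333) + (-2)·(1.1667) + (4)·(1.1667) + (1)·(1.1667) + (3)·(1.1667) + (-3)·(-3.8333)) / 5 = 21/5 = 4.2
  s[V,V] = ((-0.8333)·(-0.8333) + (1.1667)·(1.1667) + (1.1667)·(1.1667) + (1.1667)·(1.1667) + (1.1667)·(1.1667) + (-3.8333)·(-3.8333)) / 5 = 20.8333/5 = 4.1667
  Sample standard deviations s_i = √(s[i,i]):
  s(U) = √(9.6) = 3.0984
  s(V) = √(4.1667) = 2.0412

Step 3 — r_{ij} = s_{ij} / (s_i · s_j):
  r[U,U] = 1 (diagonal).
  r[U,V] = 4.2 / (3.0984 · 2.0412) = 4.2 / 6.3246 = 0.6641
  r[V,V] = 1 (diagonal).

R is symmetric with unit diagonal. Assembling:

R = [[1, 0.6641],
 [0.6641, 1]]


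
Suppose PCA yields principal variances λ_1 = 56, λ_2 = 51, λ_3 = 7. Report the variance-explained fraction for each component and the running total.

Step 1 — total variance = trace(Sigma) = Σ λ_i = 56 + 51 + 7 = 114.

Step 2 — fraction explained by component i = λ_i / Σ λ:
  PC1: 56/114 = 0.4912
  PC2: 51/114 = 0.4474
  PC3: 7/114 = 0.0614

Step 3 — cumulative fraction after k components = (λ_1 + ... + λ_k) / Σ λ:
  k = 1: 56/114 = 0.4912
  k = 2: (56 + 51)/114 = 107/114 = 0.9386
  k = 3: (56 + 51 + 7)/114 = 114/114 = 1

Summary (fraction, with percent):

explained: PC1 0.4912 (49.12%), PC2 0.4474 (44.74%), PC3 0.0614 (6.14%);  cumulative: 0.4912, 0.9386, 1


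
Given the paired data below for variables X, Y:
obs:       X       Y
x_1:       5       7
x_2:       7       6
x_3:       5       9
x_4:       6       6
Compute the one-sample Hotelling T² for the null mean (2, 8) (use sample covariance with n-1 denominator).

Step 1 — sample mean vector:
  mean(X) = (5 + 7 + 5 + 6) / 4 = 23/4 = 5.75
  mean(Y) = (7 + 6 + 9 + 6) / 4 = 28/4 = 7
  x̄ = (5.75, 7),  deviation x̄ - mu_0 = (5.75, 7) - (2, 8) = (3.75, -1).

Step 2 — sample covariance matrix, S[i,j] = (1/(n-1)) · Σ_k (x_{k,i} - mean_i) · (x_{k,j} - mean_j), divisor n-1 = 3:
  S[X,X] = ((-0.75)·(-0.75) + (1.25)·(1.25) + (-0.75)·(-0.75) + (0.25)·(0.25)) / 3 = 2.75/3 = 0.9167
  S[X,Y] = ((-0.75)·(0) + (1.25)·(-1) + (-0.75)·(2) + (0.25)·(-1)) / 3 = -3/3 = -1
  S[Y,Y] = ((0)·(0) + (-1)·(-1) + (2)·(2) + (-1)·(-1)) / 3 = 6/3 = 2
  S = [[0.9167, -1],
 [-1, 2]].

Step 3 — invert S. det(S) = 0.9167·2 - (-1)² = 0.8333.
  S^{-1} = (1/det) · [[d, -b], [-b, a]] = [[2.4, 1.2],
 [1.2, 1.1]].

Step 4 — quadratic form (x̄ - mu_0)^T · S^{-1} · (x̄ - mu_0):
  S^{-1} · (x̄ - mu_0) = (7.8, 3.4),
  (x̄ - mu_0)^T · [...] = (3.75)·(7.8) + (-1)·(3.4) = 25.85.

Step 5 — scale by n: T² = 4 · 25.85 = 103.4.

T² ≈ 103.4


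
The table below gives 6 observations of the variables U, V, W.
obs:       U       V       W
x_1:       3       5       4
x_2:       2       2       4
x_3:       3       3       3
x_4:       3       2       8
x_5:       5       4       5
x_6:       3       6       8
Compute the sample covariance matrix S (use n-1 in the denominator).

Step 1 — column means:
  mean(U) = (3 + 2 + 3 + 3 + 5 + 3) / 6 = 19/6 = 3.1667
  mean(V) = (5 + 2 + 3 + 2 + 4 + 6) / 6 = 22/6 = 3.6667
  mean(W) = (4 + 4 + 3 + 8 + 5 + 8) / 6 = 32/6 = 5.3333

Step 2 — sample covariance S[i,j] = (1/(n-1)) · Σ_k (x_{k,i} - mean_i) · (x_{k,j} - mean_j), with n-1 = 5.
  S[U,U] = ((-0.1667)·(-0.1667) + (-1.1667)·(-1.1667) + (-0.1667)·(-0.1667) + (-0.1667)·(-0.1667) + (1.8333)·(1.8333) + (-0.1667)·(-0.1667)) / 5 = 4.8333/5 = 0.9667
  S[U,V] = ((-0.1667)·(1.3333) + (-1.1667)·(-1.6667) + (-0.1667)·(-0.6667) + (-0.1667)·(-1.6667) + (1.8333)·(0.3333) + (-0.1667)·(2.3333)) / 5 = 2.3333/5 = 0.4667
  S[U,W] = ((-0.1667)·(-1.3333) + (-1.1667)·(-1.3333) + (-0.1667)·(-2.3333) + (-0.1667)·(2.6667) + (1.8333)·(-0.3333) + (-0.1667)·(2.6667)) / 5 = 0.6667/5 = 0.1333
  S[V,V] = ((1.3333)·(1.3333) + (-1.6667)·(-1.6667) + (-0.6667)·(-0.6667) + (-1.6667)·(-1.6667) + (0.3333)·(0.3333) + (2.3333)·(2.3333)) / 5 = 13.3333/5 = 2.6667
  S[V,W] = ((1.3333)·(-1.3333) + (-1.6667)·(-1.3333) + (-0.6667)·(-2.3333) + (-1.6667)·(2.6667) + (0.3333)·(-0.3333) + (2.3333)·(2.6667)) / 5 = 3.6667/5 = 0.7333
  S[W,W] = ((-1.3333)·(-1.3333) + (-1.3333)·(-1.3333) + (-2.3333)·(-2.3333) + (2.6667)·(2.6667) + (-0.3333)·(-0.3333) + (2.6667)·(2.6667)) / 5 = 23.3333/5 = 4.6667

S is symmetric (S[j,i] = S[i,j]). Assembling:

S = [[0.9667, 0.4667, 0.1333],
 [0.4667, 2.6667, 0.7333],
 [0.1333, 0.7333, 4.6667]]


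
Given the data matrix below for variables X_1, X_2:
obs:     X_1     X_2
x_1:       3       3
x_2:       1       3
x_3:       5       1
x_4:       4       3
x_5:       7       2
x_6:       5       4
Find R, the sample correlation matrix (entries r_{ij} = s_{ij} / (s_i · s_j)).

Step 1 — column means:
  mean(X_1) = (3 + 1 + 5 + 4 + 7 + 5) / 6 = 25/6 = 4.1667
  mean(X_2) = (3 + 3 + 1 + 3 + 2 + 4) / 6 = 16/6 = 2.6667

Step 2 — sample variances and covariances s[i,j] = (1/(n-1)) · Σ_k (x_{k,i} - mean_i) · (x_{k,j} - mean_j), with n-1 = 5:
  s[X_1,X_1] = ((-1.1667)·(-1.1667) + (-3.1667)·(-3.1667) + (0.8333)·(0.8333) + (-0.1667)·(-0.1667) + (2.8333)·(2.8333) + (0.8333)·(0.8333)) / 5 = 20.8333/5 = 4.1667
  s[X_1,X_2] = ((-1.1667)·(0.3333) + (-3.1667)·(0.3333) + (0.8333)·(-1.6667) + (-0.1667)·(0.3333) + (2.8333)·(-0.6667) + (0.8333)·(1.3333)) / 5 = -3.6667/5 = -0.7333
  s[X_2,X_2] = ((0.3333)·(0.3333) + (0.3333)·(0.3333) + (-1.6667)·(-1.6667) + (0.3333)·(0.3333) + (-0.6667)·(-0.6667) + (1.3333)·(1.3333)) / 5 = 5.3333/5 = 1.0667
  Sample standard deviations s_i = √(s[i,i]):
  s(X_1) = √(4.1667) = 2.0412
  s(X_2) = √(1.0667) = 1.0328

Step 3 — r_{ij} = s_{ij} / (s_i · s_j):
  r[X_1,X_1] = 1 (diagonal).
  r[X_1,X_2] = -0.7333 / (2.0412 · 1.0328) = -0.7333 / 2.1082 = -0.3479
  r[X_2,X_2] = 1 (diagonal).

R is symmetric with unit diagonal. Assembling:

R = [[1, -0.3479],
 [-0.3479, 1]]


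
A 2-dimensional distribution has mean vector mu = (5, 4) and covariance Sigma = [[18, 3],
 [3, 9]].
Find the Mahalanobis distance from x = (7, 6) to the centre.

Step 1 — centre the observation: (x - mu) = (2, 2).

Step 2 — invert Sigma. det(Sigma) = 18·9 - (3)² = 153.
  Sigma^{-1} = (1/det) · [[d, -b], [-b, a]] = [[0.0588, -0.0196],
 [-0.0196, 0.1176]].

Step 3 — form the quadratic (x - mu)^T · Sigma^{-1} · (x - mu):
  Sigma^{-1} · (x - mu) = (0.0784, 0.1961).
  (x - mu)^T · [Sigma^{-1} · (x - mu)] = (2)·(0.0784) + (2)·(0.1961) = 0.549.

Step 4 — take square root: d = √(0.549) ≈ 0.741.

d(x, mu) = √(0.549) ≈ 0.741


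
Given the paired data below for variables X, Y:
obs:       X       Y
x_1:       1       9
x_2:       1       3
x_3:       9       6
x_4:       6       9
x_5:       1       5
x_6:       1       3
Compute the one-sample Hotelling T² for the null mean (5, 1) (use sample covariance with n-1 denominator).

Step 1 — sample mean vector:
  mean(X) = (1 + 1 + 9 + 6 + 1 + 1) / 6 = 19/6 = 3.1667
  mean(Y) = (9 + 3 + 6 + 9 + 5 + 3) / 6 = 35/6 = 5.8333
  x̄ = (3.1667, 5.8333),  deviation x̄ - mu_0 = (3.1667, 5.8333) - (5, 1) = (-1.8333, 4.8333).

Step 2 — sample covariance matrix, S[i,j] = (1/(n-1)) · Σ_k (x_{k,i} - mean_i) · (x_{k,j} - mean_j), divisor n-1 = 5:
  S[X,X] = ((-2.1667)·(-2.1667) + (-2.1667)·(-2.1667) + (5.8333)·(5.8333) + (2.8333)·(2.8333) + (-2.1667)·(-2.1667) + (-2.1667)·(-2.1667)) / 5 = 60.8333/5 = 12.1667
  S[X,Y] = ((-2.1667)·(3.1667) + (-2.1667)·(-2.8333) + (5.8333)·(0.1667) + (2.8333)·(3.1667) + (-2.1667)·(-0.8333) + (-2.1667)·(-2.8333)) / 5 = 17.1667/5 = 3.4333
  S[Y,Y] = ((3.1667)·(3.1667) + (-2.8333)·(-2.8333) + (0.1667)·(0.1667) + (3.1667)·(3.1667) + (-0.8333)·(-0.8333) + (-2.8333)·(-2.8333)) / 5 = 36.8333/5 = 7.3667
  S = [[12.1667, 3.4333],
 [3.4333, 7.3667]].

Step 3 — invert S. det(S) = 12.1667·7.3667 - (3.4333)² = 77.84.
  S^{-1} = (1/det) · [[d, -b], [-b, a]] = [[0.0946, -0.0441],
 [-0.0441, 0.1563]].

Step 4 — quadratic form (x̄ - mu_0)^T · S^{-1} · (x̄ - mu_0):
  S^{-1} · (x̄ - mu_0) = (-0.3867, 0.8363),
  (x̄ - mu_0)^T · [...] = (-1.8333)·(-0.3867) + (4.8333)·(0.8363) = 4.7512.

Step 5 — scale by n: T² = 6 · 4.7512 = 28.5072.

T² ≈ 28.5072


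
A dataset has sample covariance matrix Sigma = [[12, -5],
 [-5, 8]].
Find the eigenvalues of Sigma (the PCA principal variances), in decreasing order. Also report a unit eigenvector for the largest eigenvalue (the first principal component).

Step 1 — characteristic polynomial of 2×2 Sigma:
  det(Sigma - λI) = λ² - trace · λ + det = 0.
  trace = 12 + 8 = 20, det = 12·8 - (-5)² = 71.
Step 2 — discriminant:
  Δ = trace² - 4·det = 400 - 284 = 116.
Step 3 — eigenvalues:
  λ = (trace ± √Δ)/2 = (20 ± 10.7703)/2,
  λ_1 = 15.3852,  λ_2 = 4.6148.

Step 4 — unit eigenvector for λ_1: solve (Sigma - λ_1 I)v = 0. First row:
  (12 - 15.3852)·v_x + (-5)·v_y = 0, i.e. (-3.3852)·v_x + (-5)·v_y = 0,
  so v ∝ (b, λ_1 - a) = (-5, 3.3852); multiply by -1 so the first entry is positive: u = (5, -3.3852).
  ||u|| = √((5)² + (-3.3852)²) = √(36.4593) ≈ 6.0382,
  v_1 = u/||u|| ≈ (0.8281, -0.5606) (||v_1|| = 1).

λ_1 = 15.3852,  λ_2 = 4.6148;  v_1 ≈ (0.8281, -0.5606)


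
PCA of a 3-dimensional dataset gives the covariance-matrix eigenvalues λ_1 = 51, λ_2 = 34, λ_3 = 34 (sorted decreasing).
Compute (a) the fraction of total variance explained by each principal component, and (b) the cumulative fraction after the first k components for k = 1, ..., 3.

Step 1 — total variance = trace(Sigma) = Σ λ_i = 51 + 34 + 34 = 119.

Step 2 — fraction explained by component i = λ_i / Σ λ:
  PC1: 51/119 = 0.4286
  PC2: 34/119 = 0.2857
  PC3: 34/119 = 0.2857

Step 3 — cumulative fraction after k components = (λ_1 + ... + λ_k) / Σ λ:
  k = 1: 51/119 = 0.4286
  k = 2: (51 + 34)/119 = 85/119 = 0.7143
  k = 3: (51 + 34 + 34)/119 = 119/119 = 1

Summary (fraction, with percent):

explained: PC1 0.4286 (42.86%), PC2 0.2857 (28.57%), PC3 0.2857 (28.57%);  cumulative: 0.4286, 0.7143, 1


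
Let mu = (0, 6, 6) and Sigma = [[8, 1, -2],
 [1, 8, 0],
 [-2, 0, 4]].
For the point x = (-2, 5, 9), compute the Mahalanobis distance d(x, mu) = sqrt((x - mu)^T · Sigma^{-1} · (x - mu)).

Step 1 — centre the observation: (x - mu) = (-2, -1, 3).

Step 2 — invert Sigma (cofactor / det for 3×3, or solve directly):
  Sigma^{-1} = [[0.1455, -0.0182, 0.0727],
 [-0.0182, 0.1273, -0.0091],
 [0.0727, -0.0091, 0.2864]].

Step 3 — form the quadratic (x - mu)^T · Sigma^{-1} · (x - mu):
  Sigma^{-1} · (x - mu) = (-0.0545, -0.1182, 0.7227).
  (x - mu)^T · [Sigma^{-1} · (x - mu)] = (-2)·(-0.0545) + (-1)·(-0.1182) + (3)·(0.7227) = 2.3955.

Step 4 — take square root: d = √(2.3955) ≈ 1.5477.

d(x, mu) = √(2.3955) ≈ 1.5477


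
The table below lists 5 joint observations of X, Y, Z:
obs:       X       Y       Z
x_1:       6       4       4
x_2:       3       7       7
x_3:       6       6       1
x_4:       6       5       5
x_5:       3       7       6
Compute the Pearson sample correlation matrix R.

Step 1 — column means:
  mean(X) = (6 + 3 + 6 + 6 + 3) / 5 = 24/5 = 4.8
  mean(Y) = (4 + 7 + 6 + 5 + 7) / 5 = 29/5 = 5.8
  mean(Z) = (4 + 7 + 1 + 5 + 6) / 5 = 23/5 = 4.6

Step 2 — sample variances and covariances s[i,j] = (1/(n-1)) · Σ_k (x_{k,i} - mean_i) · (x_{k,j} - mean_j), with n-1 = 4:
  s[X,X] = ((1.2)·(1.2) + (-1.8)·(-1.8) + (1.2)·(1.2) + (1.2)·(1.2) + (-1.8)·(-1.8)) / 4 = 10.8/4 = 2.7
  s[X,Y] = ((1.2)·(-1.8) + (-1.8)·(1.2) + (1.2)·(0.2) + (1.2)·(-0.8) + (-1.8)·(1.2)) / 4 = -7.2/4 = -1.8
  s[X,Z] = ((1.2)·(-0.6) + (-1.8)·(2.4) + (1.2)·(-3.6) + (1.2)·(0.4) + (-1.8)·(1.4)) / 4 = -11.4/4 = -2.85
  s[Y,Y] = ((-1.8)·(-1.8) + (1.2)·(1.2) + (0.2)·(0.2) + (-0.8)·(-0.8) + (1.2)·(1.2)) / 4 = 6.8/4 = 1.7
  s[Y,Z] = ((-1.8)·(-0.6) + (1.2)·(2.4) + (0.2)·(-3.6) + (-0.8)·(0.4) + (1.2)·(1.4)) / 4 = 4.6/4 = 1.15
  s[Z,Z] = ((-0.6)·(-0.6) + (2.4)·(2.4) + (-3.6)·(-3.6) + (0.4)·(0.4) + (1.4)·(1.4)) / 4 = 21.2/4 = 5.3
  Sample standard deviations s_i = √(s[i,i]):
  s(X) = √(2.7) = 1.6432
  s(Y) = √(1.7) = 1.3038
  s(Z) = √(5.3) = 2.3022

Step 3 — r_{ij} = s_{ij} / (s_i · s_j):
  r[X,X] = 1 (diagonal).
  r[X,Y] = -1.8 / (1.6432 · 1.3038) = -1.8 / 2.1424 = -0.8402
  r[X,Z] = -2.85 / (1.6432 · 2.3022) = -2.85 / 3.7829 = -0.7534
  r[Y,Y] = 1 (diagonal).
  r[Y,Z] = 1.15 / (1.3038 · 2.3022) = 1.15 / 3.0017 = 0.3831
  r[Z,Z] = 1 (diagonal).

R is symmetric with unit diagonal. Assembling:

R = [[1, -0.8402, -0.7534],
 [-0.8402, 1, 0.3831],
 [-0.7534, 0.3831, 1]]


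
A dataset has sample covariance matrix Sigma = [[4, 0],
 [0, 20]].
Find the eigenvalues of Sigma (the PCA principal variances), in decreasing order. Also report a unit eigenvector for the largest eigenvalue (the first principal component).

Step 1 — characteristic polynomial of 2×2 Sigma:
  det(Sigma - λI) = λ² - trace · λ + det = 0.
  trace = 4 + 20 = 24, det = 4·20 - (0)² = 80.
Step 2 — discriminant:
  Δ = trace² - 4·det = 576 - 320 = 256.
Step 3 — eigenvalues:
  λ = (trace ± √Δ)/2 = (24 ± 16)/2,
  λ_1 = 20,  λ_2 = 4.

Step 4 — unit eigenvector for λ_1: Sigma is diagonal, so its eigenvectors are the coordinate axes. λ_1 = 20 is the diagonal entry on the second coordinate axis, hence
  v_1 = (0, 1) (||v_1|| = 1).

λ_1 = 20,  λ_2 = 4;  v_1 ≈ (0, 1)


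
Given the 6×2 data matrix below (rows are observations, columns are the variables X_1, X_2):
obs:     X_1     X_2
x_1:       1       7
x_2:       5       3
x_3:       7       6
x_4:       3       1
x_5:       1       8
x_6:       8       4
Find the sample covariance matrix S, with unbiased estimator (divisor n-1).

Step 1 — column means:
  mean(X_1) = (1 + 5 + 7 + 3 + 1 + 8) / 6 = 25/6 = 4.1667
  mean(X_2) = (7 + 3 + 6 + 1 + 8 + 4) / 6 = 29/6 = 4.8333

Step 2 — sample covariance S[i,j] = (1/(n-1)) · Σ_k (x_{k,i} - mean_i) · (x_{k,j} - mean_j), with n-1 = 5.
  S[X_1,X_1] = ((-3.1667)·(-3.1667) + (0.8333)·(0.8333) + (2.8333)·(2.8333) + (-1.1667)·(-1.1667) + (-3.1667)·(-3.1667) + (3.8333)·(3.8333)) / 5 = 44.8333/5 = 8.9667
  S[X_1,X_2] = ((-3.1667)·(2.1667) + (0.8333)·(-1.8333) + (2.8333)·(1.1667) + (-1.1667)·(-3.8333) + (-3.1667)·(3.1667) + (3.8333)·(-0.8333)) / 5 = -13.8333/5 = -2.7667
  S[X_2,X_2] = ((2.1667)·(2.1667) + (-1.8333)·(-1.8333) + (1.1667)·(1.1667) + (-3.8333)·(-3.8333) + (3.1667)·(3.1667) + (-0.8333)·(-0.8333)) / 5 = 34.8333/5 = 6.9667

S is symmetric (S[j,i] = S[i,j]). Assembling:

S = [[8.9667, -2.7667],
 [-2.7667, 6.9667]]


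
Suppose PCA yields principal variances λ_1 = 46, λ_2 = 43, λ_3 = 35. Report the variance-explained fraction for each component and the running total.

Step 1 — total variance = trace(Sigma) = Σ λ_i = 46 + 43 + 35 = 124.

Step 2 — fraction explained by component i = λ_i / Σ λ:
  PC1: 46/124 = 0.371
  PC2: 43/124 = 0.3468
  PC3: 35/124 = 0.2823

Step 3 — cumulative fraction after k components = (λ_1 + ... + λ_k) / Σ λ:
  k = 1: 46/124 = 0.371
  k = 2: (46 + 43)/124 = 89/124 = 0.7177
  k = 3: (46 + 43 + 35)/124 = 124/124 = 1

Summary (fraction, with percent):

explained: PC1 0.371 (37.1%), PC2 0.3468 (34.68%), PC3 0.2823 (28.23%);  cumulative: 0.371, 0.7177, 1


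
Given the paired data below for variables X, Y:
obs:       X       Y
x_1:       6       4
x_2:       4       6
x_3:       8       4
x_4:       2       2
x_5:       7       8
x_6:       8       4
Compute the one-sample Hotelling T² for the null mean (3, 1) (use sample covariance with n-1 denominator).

Step 1 — sample mean vector:
  mean(X) = (6 + 4 + 8 + 2 + 7 + 8) / 6 = 35/6 = 5.8333
  mean(Y) = (4 + 6 + 4 + 2 + 8 + 4) / 6 = 28/6 = 4.6667
  x̄ = (5.8333, 4.6667),  deviation x̄ - mu_0 = (5.8333, 4.6667) - (3, 1) = (2.8333, 3.6667).

Step 2 — sample covariance matrix, S[i,j] = (1/(n-1)) · Σ_k (x_{k,i} - mean_i) · (x_{k,j} - mean_j), divisor n-1 = 5:
  S[X,X] = ((0.1667)·(0.1667) + (-1.8333)·(-1.8333) + (2.1667)·(2.1667) + (-3.8333)·(-3.8333) + (1.1667)·(1.1667) + (2.1667)·(2.1667)) / 5 = 28.8333/5 = 5.7667
  S[X,Y] = ((0.1667)·(-0.6667) + (-1.8333)·(1.3333) + (2.1667)·(-0.6667) + (-3.8333)·(-2.6667) + (1.1667)·(3.3333) + (2.1667)·(-0.6667)) / 5 = 8.6667/5 = 1.7333
  S[Y,Y] = ((-0.6667)·(-0.6667) + (1.3333)·(1.3333) + (-0.6667)·(-0.6667) + (-2.6667)·(-2.6667) + (3.3333)·(3.3333) + (-0.6667)·(-0.6667)) / 5 = 21.3333/5 = 4.2667
  S = [[5.7667, 1.7333],
 [1.7333, 4.2667]].

Step 3 — invert S. det(S) = 5.7667·4.2667 - (1.7333)² = 21.6.
  S^{-1} = (1/det) · [[d, -b], [-b, a]] = [[0.1975, -0.0802],
 [-0.0802, 0.267]].

Step 4 — quadratic form (x̄ - mu_0)^T · S^{-1} · (x̄ - mu_0):
  S^{-1} · (x̄ - mu_0) = (0.2654, 0.7515),
  (x̄ - mu_0)^T · [...] = (2.8333)·(0.2654) + (3.6667)·(0.7515) = 3.5077.

Step 5 — scale by n: T² = 6 · 3.5077 = 21.0463.

T² ≈ 21.0463


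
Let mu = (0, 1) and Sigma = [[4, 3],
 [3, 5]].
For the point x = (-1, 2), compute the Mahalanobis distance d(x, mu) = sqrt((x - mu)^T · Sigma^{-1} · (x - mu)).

Step 1 — centre the observation: (x - mu) = (-1, 1).

Step 2 — invert Sigma. det(Sigma) = 4·5 - (3)² = 11.
  Sigma^{-1} = (1/det) · [[d, -b], [-b, a]] = [[0.4545, -0.2727],
 [-0.2727, 0.3636]].

Step 3 — form the quadratic (x - mu)^T · Sigma^{-1} · (x - mu):
  Sigma^{-1} · (x - mu) = (-0.7273, 0.6364).
  (x - mu)^T · [Sigma^{-1} · (x - mu)] = (-1)·(-0.7273) + (1)·(0.6364) = 1.3636.

Step 4 — take square root: d = √(1.3636) ≈ 1.1677.

d(x, mu) = √(1.3636) ≈ 1.1677


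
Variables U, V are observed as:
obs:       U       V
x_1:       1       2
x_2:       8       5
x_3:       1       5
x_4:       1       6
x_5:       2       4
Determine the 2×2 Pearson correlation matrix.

Step 1 — column means:
  mean(U) = (1 + 8 + 1 + 1 + 2) / 5 = 13/5 = 2.6
  mean(V) = (2 + 5 + 5 + 6 + 4) / 5 = 22/5 = 4.4

Step 2 — sample variances and covariances s[i,j] = (1/(n-1)) · Σ_k (x_{k,i} - mean_i) · (x_{k,j} - mean_j), with n-1 = 4:
  s[U,U] = ((-1.6)·(-1.6) + (5.4)·(5.4) + (-1.6)·(-1.6) + (-1.6)·(-1.6) + (-0.6)·(-0.6)) / 4 = 37.2/4 = 9.3
  s[U,V] = ((-1.6)·(-2.4) + (5.4)·(0.6) + (-1.6)·(0.6) + (-1.6)·(1.6) + (-0.6)·(-0.4)) / 4 = 3.8/4 = 0.95
  s[V,V] = ((-2.4)·(-2.4) + (0.6)·(0.6) + (0.6)·(0.6) + (1.6)·(1.6) + (-0.4)·(-0.4)) / 4 = 9.2/4 = 2.3
  Sample standard deviations s_i = √(s[i,i]):
  s(U) = √(9.3) = 3.0496
  s(V) = √(2.3) = 1.5166

Step 3 — r_{ij} = s_{ij} / (s_i · s_j):
  r[U,U] = 1 (diagonal).
  r[U,V] = 0.95 / (3.0496 · 1.5166) = 0.95 / 4.6249 = 0.2054
  r[V,V] = 1 (diagonal).

R is symmetric with unit diagonal. Assembling:

R = [[1, 0.2054],
 [0.2054, 1]]


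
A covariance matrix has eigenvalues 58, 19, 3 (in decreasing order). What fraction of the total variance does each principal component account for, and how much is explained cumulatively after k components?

Step 1 — total variance = trace(Sigma) = Σ λ_i = 58 + 19 + 3 = 80.

Step 2 — fraction explained by component i = λ_i / Σ λ:
  PC1: 58/80 = 0.725
  PC2: 19/80 = 0.2375
  PC3: 3/80 = 0.0375

Step 3 — cumulative fraction after k components = (λ_1 + ... + λ_k) / Σ λ:
  k = 1: 58/80 = 0.725
  k = 2: (58 + 19)/80 = 77/80 = 0.9625
  k = 3: (58 + 19 + 3)/80 = 80/80 = 1

Summary (fraction, with percent):

explained: PC1 0.725 (72.5%), PC2 0.2375 (23.75%), PC3 0.0375 (3.75%);  cumulative: 0.725, 0.9625, 1


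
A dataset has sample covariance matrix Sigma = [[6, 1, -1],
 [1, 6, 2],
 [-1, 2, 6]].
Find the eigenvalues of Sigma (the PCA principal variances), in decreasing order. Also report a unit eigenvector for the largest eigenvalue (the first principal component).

Step 1 — characteristic polynomial p(λ) = det(λI - Sigma) = λ³ - tr·λ² + c_1·λ - det, where tr = trace, c_1 = sum of the principal 2×2 minors, det = det(Sigma):
  tr = 6 + 6 + 6 = 18,
  c_1 = (6·6 - (1)²) + (6·6 - (-1)²) + (6·6 - (2)²) = 35 + 35 + 32 = 102,
  det = 6·(6·6 - (2)²) - (1)·((1)·6 - (2)·(-1)) + (-1)·((1)·(2) - 6·(-1)) = 6·(32) - (1)·(8) + (-1)·(8) = 176.
  So p(λ) = λ³ - 18λ² + 102λ - 176.
Step 2 — look for an integer root (rational root theorem: any rational root is an integer divisor of 176). Testing λ = 8:
  p(8) = 512 - 1152 + 816 - 176 = 0  ✓
  Dividing out (λ - 8): p(λ) = (λ - 8)(λ² - 10λ + 22).
Step 3 — remaining eigenvalues from the quadratic λ² - 10λ + 22 = 0:
  Δ = 10² - 4·22 = 100 - 88 = 12,  λ = (10 ± √12)/2 = (10 ± 3.4641)/2 ≈ 6.7321 or 3.2679.
  Sorted: λ_1 = 8,  λ_2 = 6.7321,  λ_3 = 3.2679  (check: sum = 18 = tr ✓).

Step 4 — unit eigenvector for λ_1 = 8: v spans the null space of (Sigma - λ_1 I), whose rows are
  r_1 = (-2, 1, -1),  r_2 = (1, -2, 2),  r_3 = (-1, 2, -2).
  v is orthogonal to every row, so take v ∝ r_1 × r_2 = ((1)·(2) - (-1)·(-2), (-1)·(1) - (-2)·(2), (-2)·(-2) - (1)·(1)) = (0, 3, 3).
  Rescale (divide by 3): u = (0, 1, 1).
  ||u|| = √((0)² + (1)² + (1)²) = √(2) ≈ 1.4142,  v_1 = u/||u|| ≈ (0, 0.7071, 0.7071) (||v_1|| = 1).

λ_1 = 8,  λ_2 = 6.7321,  λ_3 = 3.2679;  v_1 ≈ (0, 0.7071, 0.7071)


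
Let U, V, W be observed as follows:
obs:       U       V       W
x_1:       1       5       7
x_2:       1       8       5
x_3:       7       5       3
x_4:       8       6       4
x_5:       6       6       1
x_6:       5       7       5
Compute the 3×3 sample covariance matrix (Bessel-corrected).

Step 1 — column means:
  mean(U) = (1 + 1 + 7 + 8 + 6 + 5) / 6 = 28/6 = 4.6667
  mean(V) = (5 + 8 + 5 + 6 + 6 + 7) / 6 = 37/6 = 6.1667
  mean(W) = (7 + 5 + 3 + 4 + 1 + 5) / 6 = 25/6 = 4.1667

Step 2 — sample covariance S[i,j] = (1/(n-1)) · Σ_k (x_{k,i} - mean_i) · (x_{k,j} - mean_j), with n-1 = 5.
  S[U,U] = ((-3.6667)·(-3.6667) + (-3.6667)·(-3.6667) + (2.3333)·(2.3333) + (3.3333)·(3.3333) + (1.3333)·(1.3333) + (0.3333)·(0.3333)) / 5 = 45.3333/5 = 9.0667
  S[U,V] = ((-3.6667)·(-1.1667) + (-3.6667)·(1.8333) + (2.3333)·(-1.1667) + (3.3333)·(-0.1667) + (1.3333)·(-0.1667) + (0.3333)·(0.8333)) / 5 = -5.6667/5 = -1.1333
  S[U,W] = ((-3.6667)·(2.8333) + (-3.6667)·(0.8333) + (2.3333)·(-1.1667) + (3.3333)·(-0.1667) + (1.3333)·(-3.1667) + (0.3333)·(0.8333)) / 5 = -20.6667/5 = -4.1333
  S[V,V] = ((-1.1667)·(-1.1667) + (1.8333)·(1.8333) + (-1.1667)·(-1.1667) + (-0.1667)·(-0.1667) + (-0.1667)·(-0.1667) + (0.8333)·(0.8333)) / 5 = 6.8333/5 = 1.3667
  S[V,W] = ((-1.1667)·(2.8333) + (1.8333)·(0.8333) + (-1.1667)·(-1.1667) + (-0.1667)·(-0.1667) + (-0.1667)·(-3.1667) + (0.8333)·(0.8333)) / 5 = 0.8333/5 = 0.1667
  S[W,W] = ((2.8333)·(2.8333) + (0.8333)·(0.8333) + (-1.1667)·(-1.1667) + (-0.1667)·(-0.1667) + (-3.1667)·(-3.1667) + (0.8333)·(0.8333)) / 5 = 20.8333/5 = 4.1667

S is symmetric (S[j,i] = S[i,j]). Assembling:

S = [[9.0667, -1.1333, -4.1333],
 [-1.1333, 1.3667, 0.1667],
 [-4.1333, 0.1667, 4.1667]]


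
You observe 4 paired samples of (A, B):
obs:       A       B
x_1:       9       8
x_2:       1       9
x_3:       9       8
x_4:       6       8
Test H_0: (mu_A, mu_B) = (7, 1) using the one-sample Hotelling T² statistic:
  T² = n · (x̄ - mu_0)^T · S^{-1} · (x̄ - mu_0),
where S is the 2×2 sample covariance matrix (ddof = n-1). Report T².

Step 1 — sample mean vector:
  mean(A) = (9 + 1 + 9 + 6) / 4 = 25/4 = 6.25
  mean(B) = (8 + 9 + 8 + 8) / 4 = 33/4 = 8.25
  x̄ = (6.25, 8.25),  deviation x̄ - mu_0 = (6.25, 8.25) - (7, 1) = (-0.75, 7.25).

Step 2 — sample covariance matrix, S[i,j] = (1/(n-1)) · Σ_k (x_{k,i} - mean_i) · (x_{k,j} - mean_j), divisor n-1 = 3:
  S[A,A] = ((2.75)·(2.75) + (-5.25)·(-5.25) + (2.75)·(2.75) + (-0.25)·(-0.25)) / 3 = 42.75/3 = 14.25
  S[A,B] = ((2.75)·(-0.25) + (-5.25)·(0.75) + (2.75)·(-0.25) + (-0.25)·(-0.25)) / 3 = -5.25/3 = -1.75
  S[B,B] = ((-0.25)·(-0.25) + (0.75)·(0.75) + (-0.25)·(-0.25) + (-0.25)·(-0.25)) / 3 = 0.75/3 = 0.25
  S = [[14.25, -1.75],
 [-1.75, 0.25]].

Step 3 — invert S. det(S) = 14.25·0.25 - (-1.75)² = 0.5.
  S^{-1} = (1/det) · [[d, -b], [-b, a]] = [[0.5, 3.5],
 [3.5, 28.5]].

Step 4 — quadratic form (x̄ - mu_0)^T · S^{-1} · (x̄ - mu_0):
  S^{-1} · (x̄ - mu_0) = (25, 204),
  (x̄ - mu_0)^T · [...] = (-0.75)·(25) + (7.25)·(204) = 1460.25.

Step 5 — scale by n: T² = 4 · 1460.25 = 5841.

T² ≈ 5841


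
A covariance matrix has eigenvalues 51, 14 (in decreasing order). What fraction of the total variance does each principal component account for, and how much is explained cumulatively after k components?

Step 1 — total variance = trace(Sigma) = Σ λ_i = 51 + 14 = 65.

Step 2 — fraction explained by component i = λ_i / Σ λ:
  PC1: 51/65 = 0.7846
  PC2: 14/65 = 0.2154

Step 3 — cumulative fraction after k components = (λ_1 + ... + λ_k) / Σ λ:
  k = 1: 51/65 = 0.7846
  k = 2: (51 + 14)/65 = 65/65 = 1

Summary (fraction, with percent):

explained: PC1 0.7846 (78.46%), PC2 0.2154 (21.54%);  cumulative: 0.7846, 1
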